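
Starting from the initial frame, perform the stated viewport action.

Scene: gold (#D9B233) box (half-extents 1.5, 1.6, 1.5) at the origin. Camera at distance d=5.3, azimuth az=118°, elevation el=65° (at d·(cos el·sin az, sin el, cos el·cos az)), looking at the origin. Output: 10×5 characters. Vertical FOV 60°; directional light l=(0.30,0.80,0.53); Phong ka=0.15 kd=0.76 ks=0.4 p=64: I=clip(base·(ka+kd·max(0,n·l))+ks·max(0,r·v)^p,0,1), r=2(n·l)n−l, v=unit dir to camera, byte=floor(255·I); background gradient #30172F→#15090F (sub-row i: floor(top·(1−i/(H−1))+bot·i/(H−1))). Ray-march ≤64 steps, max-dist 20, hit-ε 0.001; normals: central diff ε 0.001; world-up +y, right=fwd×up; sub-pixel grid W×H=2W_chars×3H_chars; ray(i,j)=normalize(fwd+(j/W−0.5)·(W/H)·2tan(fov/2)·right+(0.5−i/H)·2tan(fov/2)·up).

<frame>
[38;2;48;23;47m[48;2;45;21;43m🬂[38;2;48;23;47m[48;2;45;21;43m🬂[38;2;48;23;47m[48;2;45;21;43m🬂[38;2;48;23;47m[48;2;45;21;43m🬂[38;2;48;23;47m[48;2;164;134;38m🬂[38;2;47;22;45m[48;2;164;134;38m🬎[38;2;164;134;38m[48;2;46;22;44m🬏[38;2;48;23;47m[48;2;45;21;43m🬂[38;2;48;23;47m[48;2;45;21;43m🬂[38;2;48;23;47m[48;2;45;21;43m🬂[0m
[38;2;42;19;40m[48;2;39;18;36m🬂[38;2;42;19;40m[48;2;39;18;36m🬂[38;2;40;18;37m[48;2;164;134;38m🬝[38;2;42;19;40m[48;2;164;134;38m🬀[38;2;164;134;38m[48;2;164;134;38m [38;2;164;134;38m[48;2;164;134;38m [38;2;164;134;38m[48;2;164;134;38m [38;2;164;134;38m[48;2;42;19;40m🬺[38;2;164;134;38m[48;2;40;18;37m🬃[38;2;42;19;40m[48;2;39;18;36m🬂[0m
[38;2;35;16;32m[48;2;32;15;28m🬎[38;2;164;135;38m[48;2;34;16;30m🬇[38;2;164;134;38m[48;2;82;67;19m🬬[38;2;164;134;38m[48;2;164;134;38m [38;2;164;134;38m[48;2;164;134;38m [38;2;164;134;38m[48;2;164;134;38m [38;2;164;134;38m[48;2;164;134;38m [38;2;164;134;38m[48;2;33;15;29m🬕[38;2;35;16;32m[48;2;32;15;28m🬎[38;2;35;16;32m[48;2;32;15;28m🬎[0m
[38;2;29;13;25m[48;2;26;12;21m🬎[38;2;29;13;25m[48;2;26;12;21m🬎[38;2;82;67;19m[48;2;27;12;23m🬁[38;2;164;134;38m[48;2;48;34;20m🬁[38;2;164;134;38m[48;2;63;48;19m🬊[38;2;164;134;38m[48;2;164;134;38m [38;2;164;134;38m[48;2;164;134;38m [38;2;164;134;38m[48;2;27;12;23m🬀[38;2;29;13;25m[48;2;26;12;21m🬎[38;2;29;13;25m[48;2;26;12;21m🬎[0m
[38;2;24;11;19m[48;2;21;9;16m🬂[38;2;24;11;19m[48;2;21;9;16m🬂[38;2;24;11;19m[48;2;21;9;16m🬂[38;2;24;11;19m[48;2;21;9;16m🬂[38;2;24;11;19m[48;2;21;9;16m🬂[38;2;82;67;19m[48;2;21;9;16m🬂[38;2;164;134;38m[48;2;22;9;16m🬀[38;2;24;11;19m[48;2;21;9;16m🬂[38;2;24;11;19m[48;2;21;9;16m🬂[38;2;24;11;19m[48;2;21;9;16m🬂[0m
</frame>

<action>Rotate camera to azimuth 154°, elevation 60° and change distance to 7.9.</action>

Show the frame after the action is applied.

<frame>
[38;2;48;23;47m[48;2;45;21;43m🬂[38;2;48;23;47m[48;2;45;21;43m🬂[38;2;48;23;47m[48;2;45;21;43m🬂[38;2;48;23;47m[48;2;45;21;43m🬂[38;2;48;23;47m[48;2;45;21;43m🬂[38;2;48;23;47m[48;2;45;21;43m🬂[38;2;48;23;47m[48;2;45;21;43m🬂[38;2;48;23;47m[48;2;45;21;43m🬂[38;2;48;23;47m[48;2;45;21;43m🬂[38;2;48;23;47m[48;2;45;21;43m🬂[0m
[38;2;42;19;40m[48;2;39;18;36m🬂[38;2;42;19;40m[48;2;39;18;36m🬂[38;2;42;19;40m[48;2;39;18;36m🬂[38;2;40;18;37m[48;2;165;135;39m🬝[38;2;41;19;39m[48;2;164;134;38m🬆[38;2;42;19;40m[48;2;164;134;38m🬂[38;2;164;134;38m[48;2;40;18;37m🬏[38;2;42;19;40m[48;2;39;18;36m🬂[38;2;42;19;40m[48;2;39;18;36m🬂[38;2;42;19;40m[48;2;39;18;36m🬂[0m
[38;2;35;16;32m[48;2;32;15;28m🬎[38;2;35;16;32m[48;2;32;15;28m🬎[38;2;35;16;32m[48;2;32;15;28m🬎[38;2;166;136;40m[48;2;33;15;30m🬁[38;2;164;134;38m[48;2;165;135;39m🬨[38;2;164;134;38m[48;2;164;134;38m [38;2;164;134;38m[48;2;32;26;7m🬝[38;2;164;134;38m[48;2;34;16;30m🬃[38;2;35;16;32m[48;2;32;15;28m🬎[38;2;35;16;32m[48;2;32;15;28m🬎[0m
[38;2;29;13;25m[48;2;26;12;21m🬎[38;2;29;13;25m[48;2;26;12;21m🬎[38;2;29;13;25m[48;2;26;12;21m🬎[38;2;29;13;25m[48;2;26;12;21m🬎[38;2;164;135;38m[48;2;29;18;17m🬁[38;2;32;26;7m[48;2;26;12;21m🬎[38;2;32;26;7m[48;2;27;12;22m🬂[38;2;29;13;25m[48;2;26;12;21m🬎[38;2;29;13;25m[48;2;26;12;21m🬎[38;2;29;13;25m[48;2;26;12;21m🬎[0m
[38;2;24;11;19m[48;2;21;9;16m🬂[38;2;24;11;19m[48;2;21;9;16m🬂[38;2;24;11;19m[48;2;21;9;16m🬂[38;2;24;11;19m[48;2;21;9;16m🬂[38;2;24;11;19m[48;2;21;9;16m🬂[38;2;24;11;19m[48;2;21;9;16m🬂[38;2;24;11;19m[48;2;21;9;16m🬂[38;2;24;11;19m[48;2;21;9;16m🬂[38;2;24;11;19m[48;2;21;9;16m🬂[38;2;24;11;19m[48;2;21;9;16m🬂[0m
</frame>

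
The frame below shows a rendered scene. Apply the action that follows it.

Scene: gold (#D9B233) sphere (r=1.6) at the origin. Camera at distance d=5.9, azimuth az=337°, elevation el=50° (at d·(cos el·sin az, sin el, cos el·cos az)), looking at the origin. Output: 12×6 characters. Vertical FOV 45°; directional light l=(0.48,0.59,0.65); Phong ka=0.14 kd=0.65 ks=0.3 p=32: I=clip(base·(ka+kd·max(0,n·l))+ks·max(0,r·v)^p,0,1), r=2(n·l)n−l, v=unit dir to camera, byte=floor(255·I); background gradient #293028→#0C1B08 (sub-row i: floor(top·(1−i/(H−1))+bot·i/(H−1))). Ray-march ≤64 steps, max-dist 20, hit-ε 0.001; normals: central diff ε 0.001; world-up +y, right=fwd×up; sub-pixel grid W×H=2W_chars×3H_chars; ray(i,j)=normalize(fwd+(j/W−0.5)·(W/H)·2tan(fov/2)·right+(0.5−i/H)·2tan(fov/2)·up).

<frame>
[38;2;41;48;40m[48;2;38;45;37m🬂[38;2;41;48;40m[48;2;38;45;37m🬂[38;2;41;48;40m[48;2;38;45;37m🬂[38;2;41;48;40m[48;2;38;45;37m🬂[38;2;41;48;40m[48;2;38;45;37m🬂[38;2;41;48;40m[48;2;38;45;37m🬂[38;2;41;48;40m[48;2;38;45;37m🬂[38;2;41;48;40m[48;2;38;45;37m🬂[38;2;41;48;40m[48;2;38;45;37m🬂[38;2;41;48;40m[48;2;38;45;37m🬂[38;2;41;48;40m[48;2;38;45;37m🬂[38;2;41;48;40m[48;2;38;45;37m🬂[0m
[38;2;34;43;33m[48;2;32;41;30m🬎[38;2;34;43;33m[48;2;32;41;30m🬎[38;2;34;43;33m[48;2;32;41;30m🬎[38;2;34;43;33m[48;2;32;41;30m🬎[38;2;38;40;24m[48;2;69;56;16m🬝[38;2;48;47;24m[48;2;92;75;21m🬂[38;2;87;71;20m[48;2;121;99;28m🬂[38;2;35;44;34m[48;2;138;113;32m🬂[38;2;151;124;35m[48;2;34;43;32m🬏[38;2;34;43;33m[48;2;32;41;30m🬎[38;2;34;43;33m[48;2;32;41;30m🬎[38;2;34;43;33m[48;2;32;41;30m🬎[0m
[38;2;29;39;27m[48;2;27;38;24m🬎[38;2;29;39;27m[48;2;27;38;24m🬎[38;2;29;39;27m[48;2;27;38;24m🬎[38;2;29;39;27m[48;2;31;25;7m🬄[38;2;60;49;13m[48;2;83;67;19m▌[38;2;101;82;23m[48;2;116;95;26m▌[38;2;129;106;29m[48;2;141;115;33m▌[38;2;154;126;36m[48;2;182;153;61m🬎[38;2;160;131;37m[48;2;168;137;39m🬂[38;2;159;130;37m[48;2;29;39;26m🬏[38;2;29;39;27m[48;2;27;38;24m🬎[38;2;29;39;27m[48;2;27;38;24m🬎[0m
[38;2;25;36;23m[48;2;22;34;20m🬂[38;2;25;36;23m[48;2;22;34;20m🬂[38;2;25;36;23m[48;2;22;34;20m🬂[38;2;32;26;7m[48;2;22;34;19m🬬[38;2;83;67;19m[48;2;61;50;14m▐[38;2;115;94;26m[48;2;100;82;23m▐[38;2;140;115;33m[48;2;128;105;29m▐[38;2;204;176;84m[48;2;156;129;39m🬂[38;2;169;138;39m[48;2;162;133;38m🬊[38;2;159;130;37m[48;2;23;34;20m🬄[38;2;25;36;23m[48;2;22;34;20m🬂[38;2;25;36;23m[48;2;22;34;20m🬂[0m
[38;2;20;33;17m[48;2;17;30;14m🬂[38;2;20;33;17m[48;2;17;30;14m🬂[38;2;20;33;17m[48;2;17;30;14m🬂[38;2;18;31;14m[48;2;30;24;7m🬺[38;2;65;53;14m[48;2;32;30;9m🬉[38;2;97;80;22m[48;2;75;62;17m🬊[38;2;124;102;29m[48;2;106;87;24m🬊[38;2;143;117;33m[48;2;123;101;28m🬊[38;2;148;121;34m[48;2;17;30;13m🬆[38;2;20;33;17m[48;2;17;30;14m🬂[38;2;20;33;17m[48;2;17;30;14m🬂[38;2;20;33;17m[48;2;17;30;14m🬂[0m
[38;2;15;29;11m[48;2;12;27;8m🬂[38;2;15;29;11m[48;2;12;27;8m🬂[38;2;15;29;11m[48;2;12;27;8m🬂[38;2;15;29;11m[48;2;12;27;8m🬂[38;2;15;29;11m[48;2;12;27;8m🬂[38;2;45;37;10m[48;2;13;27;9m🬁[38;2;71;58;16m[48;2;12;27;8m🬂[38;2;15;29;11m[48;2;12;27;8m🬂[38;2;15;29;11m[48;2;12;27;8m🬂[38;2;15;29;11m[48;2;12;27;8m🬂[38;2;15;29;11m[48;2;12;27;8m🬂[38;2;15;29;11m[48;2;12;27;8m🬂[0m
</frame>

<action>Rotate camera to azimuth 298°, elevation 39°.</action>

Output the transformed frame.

<frame>
[38;2;41;48;40m[48;2;38;45;37m🬂[38;2;41;48;40m[48;2;38;45;37m🬂[38;2;41;48;40m[48;2;38;45;37m🬂[38;2;41;48;40m[48;2;38;45;37m🬂[38;2;41;48;40m[48;2;38;45;37m🬂[38;2;41;48;40m[48;2;38;45;37m🬂[38;2;41;48;40m[48;2;38;45;37m🬂[38;2;41;48;40m[48;2;38;45;37m🬂[38;2;41;48;40m[48;2;38;45;37m🬂[38;2;41;48;40m[48;2;38;45;37m🬂[38;2;41;48;40m[48;2;38;45;37m🬂[38;2;41;48;40m[48;2;38;45;37m🬂[0m
[38;2;34;43;33m[48;2;32;41;30m🬎[38;2;34;43;33m[48;2;32;41;30m🬎[38;2;34;43;33m[48;2;32;41;30m🬎[38;2;34;43;33m[48;2;32;41;30m🬎[38;2;40;44;28m[48;2;43;35;9m🬎[38;2;35;44;34m[48;2;85;70;19m🬀[38;2;124;101;28m[48;2;109;89;25m▐[38;2;35;44;34m[48;2;143;117;33m🬂[38;2;160;131;37m[48;2;34;43;32m🬏[38;2;34;43;33m[48;2;32;41;30m🬎[38;2;34;43;33m[48;2;32;41;30m🬎[38;2;34;43;33m[48;2;32;41;30m🬎[0m
[38;2;29;39;27m[48;2;27;38;24m🬎[38;2;29;39;27m[48;2;27;38;24m🬎[38;2;29;39;27m[48;2;27;38;24m🬎[38;2;29;39;27m[48;2;30;24;7m🬄[38;2;30;24;7m[48;2;44;36;10m🬲[38;2;72;59;16m[48;2;56;46;13m🬊[38;2;101;83;23m[48;2;85;70;19m🬊[38;2;177;153;76m[48;2;119;97;30m🬉[38;2;177;151;68m[48;2;153;126;37m🬃[38;2;159;130;37m[48;2;29;39;26m🬏[38;2;29;39;27m[48;2;27;38;24m🬎[38;2;29;39;27m[48;2;27;38;24m🬎[0m
[38;2;25;36;23m[48;2;22;34;20m🬂[38;2;25;36;23m[48;2;22;34;20m🬂[38;2;25;36;23m[48;2;22;34;20m🬂[38;2;30;24;7m[48;2;22;34;19m🬬[38;2;30;24;7m[48;2;30;24;7m [38;2;50;41;11m[48;2;33;27;7m🬉[38;2;75;61;17m[48;2;57;47;13m🬊[38;2;101;83;23m[48;2;84;68;19m🬊[38;2;127;104;29m[48;2;108;89;25m🬊[38;2;142;117;33m[48;2;23;34;20m🬄[38;2;25;36;23m[48;2;22;34;20m🬂[38;2;25;36;23m[48;2;22;34;20m🬂[0m
[38;2;20;33;17m[48;2;17;30;14m🬂[38;2;20;33;17m[48;2;17;30;14m🬂[38;2;20;33;17m[48;2;17;30;14m🬂[38;2;18;31;14m[48;2;30;24;7m🬺[38;2;30;24;7m[48;2;17;30;13m🬬[38;2;30;24;7m[48;2;30;24;7m [38;2;51;42;12m[48;2;33;26;7m🬁[38;2;68;56;16m[48;2;44;36;10m🬊[38;2;88;72;20m[48;2;17;30;13m🬆[38;2;20;33;17m[48;2;17;30;14m🬂[38;2;20;33;17m[48;2;17;30;14m🬂[38;2;20;33;17m[48;2;17;30;14m🬂[0m
[38;2;15;29;11m[48;2;12;27;8m🬂[38;2;15;29;11m[48;2;12;27;8m🬂[38;2;15;29;11m[48;2;12;27;8m🬂[38;2;15;29;11m[48;2;12;27;8m🬂[38;2;15;29;11m[48;2;12;27;8m🬂[38;2;30;24;7m[48;2;13;27;9m🬁[38;2;30;24;7m[48;2;12;27;8m🬂[38;2;15;29;11m[48;2;12;27;8m🬂[38;2;15;29;11m[48;2;12;27;8m🬂[38;2;15;29;11m[48;2;12;27;8m🬂[38;2;15;29;11m[48;2;12;27;8m🬂[38;2;15;29;11m[48;2;12;27;8m🬂[0m
</frame>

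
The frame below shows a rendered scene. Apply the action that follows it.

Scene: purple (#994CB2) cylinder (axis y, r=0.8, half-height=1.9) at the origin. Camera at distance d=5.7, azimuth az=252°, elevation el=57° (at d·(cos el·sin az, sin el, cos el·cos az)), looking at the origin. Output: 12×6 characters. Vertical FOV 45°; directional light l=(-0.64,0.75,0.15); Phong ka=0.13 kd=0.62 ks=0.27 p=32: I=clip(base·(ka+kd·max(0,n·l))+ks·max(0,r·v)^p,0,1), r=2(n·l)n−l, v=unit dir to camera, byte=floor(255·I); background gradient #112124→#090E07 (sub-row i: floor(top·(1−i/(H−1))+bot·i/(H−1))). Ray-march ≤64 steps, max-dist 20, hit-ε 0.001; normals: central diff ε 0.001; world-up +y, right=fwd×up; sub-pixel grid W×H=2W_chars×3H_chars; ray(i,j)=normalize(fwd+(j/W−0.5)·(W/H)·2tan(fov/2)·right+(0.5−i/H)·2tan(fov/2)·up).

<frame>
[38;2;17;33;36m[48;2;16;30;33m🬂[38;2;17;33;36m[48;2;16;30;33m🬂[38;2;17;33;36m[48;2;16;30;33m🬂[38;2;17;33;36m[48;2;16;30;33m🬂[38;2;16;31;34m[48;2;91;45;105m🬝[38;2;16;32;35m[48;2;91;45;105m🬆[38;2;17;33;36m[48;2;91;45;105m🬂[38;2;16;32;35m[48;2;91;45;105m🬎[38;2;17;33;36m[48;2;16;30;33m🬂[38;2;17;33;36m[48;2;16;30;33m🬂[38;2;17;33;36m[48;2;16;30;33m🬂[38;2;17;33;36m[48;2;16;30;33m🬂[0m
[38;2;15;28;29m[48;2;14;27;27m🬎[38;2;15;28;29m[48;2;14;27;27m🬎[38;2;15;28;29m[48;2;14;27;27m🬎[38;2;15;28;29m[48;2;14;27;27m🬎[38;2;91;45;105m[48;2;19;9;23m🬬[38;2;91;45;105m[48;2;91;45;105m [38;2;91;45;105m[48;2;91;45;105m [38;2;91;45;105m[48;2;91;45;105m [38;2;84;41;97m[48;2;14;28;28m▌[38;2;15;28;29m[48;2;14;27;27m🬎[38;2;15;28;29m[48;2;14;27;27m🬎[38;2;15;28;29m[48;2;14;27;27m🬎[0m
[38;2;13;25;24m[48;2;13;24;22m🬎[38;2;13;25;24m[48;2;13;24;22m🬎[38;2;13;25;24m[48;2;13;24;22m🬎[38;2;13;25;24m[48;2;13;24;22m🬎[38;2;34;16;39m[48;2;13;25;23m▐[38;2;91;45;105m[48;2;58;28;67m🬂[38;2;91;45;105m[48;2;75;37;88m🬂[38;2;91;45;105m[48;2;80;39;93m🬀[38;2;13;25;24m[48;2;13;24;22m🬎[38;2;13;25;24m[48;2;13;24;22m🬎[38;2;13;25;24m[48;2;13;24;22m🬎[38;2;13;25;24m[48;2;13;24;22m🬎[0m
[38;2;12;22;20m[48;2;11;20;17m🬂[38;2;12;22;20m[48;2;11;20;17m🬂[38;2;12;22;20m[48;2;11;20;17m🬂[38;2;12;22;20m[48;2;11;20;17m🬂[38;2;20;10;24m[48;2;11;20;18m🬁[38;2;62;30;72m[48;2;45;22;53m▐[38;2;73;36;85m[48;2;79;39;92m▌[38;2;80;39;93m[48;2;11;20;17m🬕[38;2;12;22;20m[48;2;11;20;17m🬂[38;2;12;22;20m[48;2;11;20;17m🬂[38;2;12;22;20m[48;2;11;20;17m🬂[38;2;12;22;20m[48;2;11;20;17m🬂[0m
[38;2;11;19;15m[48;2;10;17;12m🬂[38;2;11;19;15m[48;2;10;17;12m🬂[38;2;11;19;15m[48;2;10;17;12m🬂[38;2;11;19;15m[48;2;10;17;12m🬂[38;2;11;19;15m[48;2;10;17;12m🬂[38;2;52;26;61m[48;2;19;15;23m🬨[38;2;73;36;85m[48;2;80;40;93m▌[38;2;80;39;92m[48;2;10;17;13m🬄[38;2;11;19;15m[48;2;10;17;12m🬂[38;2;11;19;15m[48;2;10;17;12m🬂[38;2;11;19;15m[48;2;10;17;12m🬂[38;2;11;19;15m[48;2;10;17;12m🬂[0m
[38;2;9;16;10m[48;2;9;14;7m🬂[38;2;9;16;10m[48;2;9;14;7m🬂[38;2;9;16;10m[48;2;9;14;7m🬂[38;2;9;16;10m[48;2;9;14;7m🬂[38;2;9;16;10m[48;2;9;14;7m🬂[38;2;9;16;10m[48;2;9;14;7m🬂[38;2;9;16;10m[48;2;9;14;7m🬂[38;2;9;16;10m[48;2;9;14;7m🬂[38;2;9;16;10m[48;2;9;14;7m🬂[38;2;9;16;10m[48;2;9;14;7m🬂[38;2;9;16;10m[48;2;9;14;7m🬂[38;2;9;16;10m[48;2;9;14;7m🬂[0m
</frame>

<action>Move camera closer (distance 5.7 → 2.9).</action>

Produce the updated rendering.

<frame>
[38;2;16;31;33m[48;2;32;16;37m🬺[38;2;44;22;52m[48;2;35;17;41m🬨[38;2;55;27;64m[48;2;51;25;59m▐[38;2;61;30;72m[48;2;59;29;69m▐[38;2;67;33;78m[48;2;64;32;75m▐[38;2;71;35;83m[48;2;69;34;80m▐[38;2;73;36;85m[48;2;74;37;87m▌[38;2;76;37;88m[48;2;77;38;90m▌[38;2;78;39;91m[48;2;80;39;93m🬕[38;2;80;40;93m[48;2;81;40;94m🬄[38;2;82;40;95m[48;2;81;40;95m🬝[38;2;80;39;93m[48;2;16;30;33m🬕[0m
[38;2;15;28;29m[48;2;14;27;27m🬎[38;2;36;17;42m[48;2;14;27;28m🬉[38;2;50;24;58m[48;2;42;21;49m🬨[38;2;59;29;69m[48;2;55;27;64m▐[38;2;65;32;76m[48;2;63;31;73m▐[38;2;71;35;82m[48;2;68;34;79m▐[38;2;73;36;85m[48;2;75;37;87m▌[38;2;76;38;89m[48;2;78;38;90m▌[38;2;79;39;92m[48;2;80;40;93m🬕[38;2;81;40;94m[48;2;82;40;95m▌[38;2;81;39;94m[48;2;14;27;27m🬝[38;2;15;28;29m[48;2;14;27;27m🬎[0m
[38;2;13;25;24m[48;2;13;24;22m🬎[38;2;13;25;24m[48;2;13;24;22m🬎[38;2;39;19;46m[48;2;13;24;23m🬨[38;2;54;27;64m[48;2;48;24;56m🬨[38;2;64;31;75m[48;2;60;29;70m▐[38;2;70;35;82m[48;2;67;33;78m▐[38;2;73;36;85m[48;2;75;37;87m▌[38;2;77;38;89m[48;2;78;39;91m▌[38;2;80;39;93m[48;2;81;40;94m▌[38;2;81;40;95m[48;2;80;40;93m🬝[38;2;80;39;93m[48;2;13;24;23m🬀[38;2;13;25;24m[48;2;13;24;22m🬎[0m
[38;2;12;22;20m[48;2;11;20;17m🬂[38;2;12;22;20m[48;2;11;20;17m🬂[38;2;12;22;20m[48;2;11;20;17m🬂[38;2;45;22;52m[48;2;11;20;17m🬬[38;2;62;30;71m[48;2;56;28;65m▐[38;2;69;34;81m[48;2;66;32;77m▐[38;2;73;36;85m[48;2;75;37;88m▌[38;2;77;38;90m[48;2;79;39;92m▌[38;2;81;40;94m[48;2;82;40;95m▌[38;2;81;40;94m[48;2;11;20;18m🬄[38;2;12;22;20m[48;2;11;20;17m🬂[38;2;12;22;20m[48;2;11;20;17m🬂[0m
[38;2;11;19;15m[48;2;10;17;12m🬂[38;2;11;19;15m[48;2;10;17;12m🬂[38;2;11;19;15m[48;2;10;17;12m🬂[38;2;39;19;45m[48;2;10;17;13m🬁[38;2;55;27;64m[48;2;44;21;51m🬨[38;2;68;34;79m[48;2;63;31;74m▐[38;2;73;36;85m[48;2;76;37;88m▌[38;2;78;39;91m[48;2;80;40;94m▌[38;2;81;40;94m[48;2;10;17;12m🬕[38;2;11;19;15m[48;2;10;17;12m🬂[38;2;11;19;15m[48;2;10;17;12m🬂[38;2;11;19;15m[48;2;10;17;12m🬂[0m
[38;2;9;16;10m[48;2;9;14;7m🬂[38;2;9;16;10m[48;2;9;14;7m🬂[38;2;9;16;10m[48;2;9;14;7m🬂[38;2;9;16;10m[48;2;9;14;7m🬂[38;2;47;23;55m[48;2;9;14;8m🬉[38;2;66;32;77m[48;2;58;28;67m▐[38;2;73;36;85m[48;2;77;38;90m▌[38;2;81;39;94m[48;2;9;14;7m🬝[38;2;9;16;10m[48;2;9;14;7m🬂[38;2;9;16;10m[48;2;9;14;7m🬂[38;2;9;16;10m[48;2;9;14;7m🬂[38;2;9;16;10m[48;2;9;14;7m🬂[0m
</frame>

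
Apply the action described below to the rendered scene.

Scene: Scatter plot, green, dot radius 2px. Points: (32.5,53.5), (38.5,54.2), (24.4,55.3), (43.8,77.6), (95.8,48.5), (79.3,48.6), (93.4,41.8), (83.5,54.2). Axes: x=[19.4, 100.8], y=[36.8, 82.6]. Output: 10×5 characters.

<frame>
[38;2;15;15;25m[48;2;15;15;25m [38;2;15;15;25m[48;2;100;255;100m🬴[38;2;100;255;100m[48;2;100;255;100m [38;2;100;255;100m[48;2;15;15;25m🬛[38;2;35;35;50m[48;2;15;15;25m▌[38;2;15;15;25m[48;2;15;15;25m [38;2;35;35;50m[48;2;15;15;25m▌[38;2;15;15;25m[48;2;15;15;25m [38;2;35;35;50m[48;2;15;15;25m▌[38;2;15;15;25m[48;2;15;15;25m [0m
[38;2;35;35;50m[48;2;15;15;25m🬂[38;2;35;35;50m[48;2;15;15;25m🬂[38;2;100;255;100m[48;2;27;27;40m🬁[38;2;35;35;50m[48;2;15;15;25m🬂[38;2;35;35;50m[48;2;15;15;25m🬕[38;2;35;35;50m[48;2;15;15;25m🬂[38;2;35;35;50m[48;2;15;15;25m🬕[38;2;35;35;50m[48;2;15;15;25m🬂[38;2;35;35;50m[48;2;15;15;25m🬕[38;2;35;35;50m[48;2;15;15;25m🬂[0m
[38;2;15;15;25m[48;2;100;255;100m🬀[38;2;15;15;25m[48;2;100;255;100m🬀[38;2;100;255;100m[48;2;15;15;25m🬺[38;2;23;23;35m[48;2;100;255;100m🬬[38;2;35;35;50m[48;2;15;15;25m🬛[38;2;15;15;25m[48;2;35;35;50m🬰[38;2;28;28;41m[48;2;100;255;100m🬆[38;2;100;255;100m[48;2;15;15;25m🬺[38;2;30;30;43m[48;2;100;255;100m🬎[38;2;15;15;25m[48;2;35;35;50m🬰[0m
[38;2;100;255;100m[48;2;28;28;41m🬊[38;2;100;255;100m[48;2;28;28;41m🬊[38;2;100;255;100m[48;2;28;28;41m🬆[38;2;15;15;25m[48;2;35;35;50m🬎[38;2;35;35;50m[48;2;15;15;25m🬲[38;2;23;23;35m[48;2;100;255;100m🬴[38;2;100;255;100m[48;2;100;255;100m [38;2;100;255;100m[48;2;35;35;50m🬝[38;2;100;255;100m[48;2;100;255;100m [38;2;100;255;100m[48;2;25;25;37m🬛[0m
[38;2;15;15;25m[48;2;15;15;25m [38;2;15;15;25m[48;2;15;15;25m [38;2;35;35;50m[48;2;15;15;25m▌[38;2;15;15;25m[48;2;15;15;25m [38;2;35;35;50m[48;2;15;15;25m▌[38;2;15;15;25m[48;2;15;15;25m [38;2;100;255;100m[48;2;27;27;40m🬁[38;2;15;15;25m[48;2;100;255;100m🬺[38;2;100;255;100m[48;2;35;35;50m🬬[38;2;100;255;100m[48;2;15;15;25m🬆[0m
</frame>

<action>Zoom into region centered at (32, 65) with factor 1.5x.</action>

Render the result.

<frame>
[38;2;15;15;25m[48;2;15;15;25m [38;2;15;15;25m[48;2;15;15;25m [38;2;35;35;50m[48;2;15;15;25m▌[38;2;15;15;25m[48;2;15;15;25m [38;2;35;35;50m[48;2;15;15;25m▌[38;2;15;15;25m[48;2;100;255;100m🬴[38;2;100;255;100m[48;2;100;255;100m [38;2;100;255;100m[48;2;15;15;25m🬛[38;2;35;35;50m[48;2;15;15;25m▌[38;2;15;15;25m[48;2;15;15;25m [0m
[38;2;35;35;50m[48;2;15;15;25m🬂[38;2;35;35;50m[48;2;15;15;25m🬂[38;2;35;35;50m[48;2;15;15;25m🬕[38;2;35;35;50m[48;2;15;15;25m🬂[38;2;35;35;50m[48;2;15;15;25m🬕[38;2;35;35;50m[48;2;15;15;25m🬂[38;2;100;255;100m[48;2;27;27;40m🬁[38;2;35;35;50m[48;2;15;15;25m🬂[38;2;35;35;50m[48;2;15;15;25m🬕[38;2;35;35;50m[48;2;15;15;25m🬂[0m
[38;2;15;15;25m[48;2;35;35;50m🬰[38;2;15;15;25m[48;2;35;35;50m🬰[38;2;35;35;50m[48;2;15;15;25m🬛[38;2;15;15;25m[48;2;35;35;50m🬰[38;2;35;35;50m[48;2;15;15;25m🬛[38;2;15;15;25m[48;2;35;35;50m🬰[38;2;35;35;50m[48;2;15;15;25m🬛[38;2;15;15;25m[48;2;35;35;50m🬰[38;2;35;35;50m[48;2;15;15;25m🬛[38;2;15;15;25m[48;2;35;35;50m🬰[0m
[38;2;15;15;25m[48;2;35;35;50m🬎[38;2;15;15;25m[48;2;35;35;50m🬎[38;2;28;28;41m[48;2;100;255;100m🬆[38;2;100;255;100m[48;2;15;15;25m🬺[38;2;28;28;41m[48;2;100;255;100m🬆[38;2;15;15;25m[48;2;100;255;100m🬀[38;2;21;21;33m[48;2;100;255;100m🬊[38;2;15;15;25m[48;2;35;35;50m🬎[38;2;35;35;50m[48;2;15;15;25m🬲[38;2;15;15;25m[48;2;35;35;50m🬎[0m
[38;2;15;15;25m[48;2;15;15;25m [38;2;15;15;25m[48;2;15;15;25m [38;2;100;255;100m[48;2;27;27;40m🬁[38;2;100;255;100m[48;2;15;15;25m🬆[38;2;100;255;100m[48;2;35;35;50m🬬[38;2;100;255;100m[48;2;15;15;25m🬎[38;2;100;255;100m[48;2;23;23;35m🬀[38;2;15;15;25m[48;2;15;15;25m [38;2;35;35;50m[48;2;15;15;25m▌[38;2;15;15;25m[48;2;15;15;25m [0m
</frame>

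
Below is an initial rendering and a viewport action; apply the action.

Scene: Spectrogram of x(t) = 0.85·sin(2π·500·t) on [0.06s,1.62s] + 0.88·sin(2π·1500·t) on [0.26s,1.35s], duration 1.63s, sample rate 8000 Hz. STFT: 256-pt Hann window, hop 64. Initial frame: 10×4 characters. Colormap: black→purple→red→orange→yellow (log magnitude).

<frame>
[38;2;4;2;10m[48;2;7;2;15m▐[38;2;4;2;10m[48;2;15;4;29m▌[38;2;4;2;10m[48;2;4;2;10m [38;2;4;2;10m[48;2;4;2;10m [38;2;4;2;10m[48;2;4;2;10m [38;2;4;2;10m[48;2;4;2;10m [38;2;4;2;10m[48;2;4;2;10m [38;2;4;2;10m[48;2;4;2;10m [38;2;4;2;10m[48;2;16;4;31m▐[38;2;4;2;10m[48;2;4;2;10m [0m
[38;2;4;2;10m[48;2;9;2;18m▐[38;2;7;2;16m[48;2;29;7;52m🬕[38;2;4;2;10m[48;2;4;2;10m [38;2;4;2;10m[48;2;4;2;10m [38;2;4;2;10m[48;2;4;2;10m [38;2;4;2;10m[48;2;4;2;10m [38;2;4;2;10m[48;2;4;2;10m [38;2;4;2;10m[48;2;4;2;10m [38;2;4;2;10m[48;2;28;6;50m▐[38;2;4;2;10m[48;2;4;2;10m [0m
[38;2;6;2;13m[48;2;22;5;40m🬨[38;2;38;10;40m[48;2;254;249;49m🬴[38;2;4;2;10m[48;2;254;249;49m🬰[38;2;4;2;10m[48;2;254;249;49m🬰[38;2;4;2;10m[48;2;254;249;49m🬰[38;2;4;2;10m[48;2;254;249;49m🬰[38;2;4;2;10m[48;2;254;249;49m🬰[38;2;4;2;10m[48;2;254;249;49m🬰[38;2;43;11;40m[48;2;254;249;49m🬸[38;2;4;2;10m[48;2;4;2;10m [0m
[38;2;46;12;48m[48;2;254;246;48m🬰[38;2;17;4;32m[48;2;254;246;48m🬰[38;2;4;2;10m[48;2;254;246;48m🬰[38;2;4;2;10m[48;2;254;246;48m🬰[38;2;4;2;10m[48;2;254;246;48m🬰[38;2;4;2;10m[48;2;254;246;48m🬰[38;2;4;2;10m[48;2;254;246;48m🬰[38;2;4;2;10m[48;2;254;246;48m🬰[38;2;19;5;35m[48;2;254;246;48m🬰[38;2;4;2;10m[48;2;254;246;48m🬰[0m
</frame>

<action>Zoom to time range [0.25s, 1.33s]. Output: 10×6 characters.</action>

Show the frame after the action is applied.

<frame>
[38;2;4;2;10m[48;2;12;3;25m▐[38;2;4;2;10m[48;2;4;2;10m [38;2;4;2;10m[48;2;4;2;10m [38;2;4;2;10m[48;2;4;2;10m [38;2;4;2;10m[48;2;4;2;10m [38;2;4;2;10m[48;2;4;2;10m [38;2;4;2;10m[48;2;4;2;10m [38;2;4;2;10m[48;2;4;2;10m [38;2;4;2;10m[48;2;4;2;10m [38;2;4;2;10m[48;2;4;2;10m [0m
[38;2;4;2;10m[48;2;15;4;29m▐[38;2;4;2;10m[48;2;4;2;10m [38;2;4;2;10m[48;2;4;2;10m [38;2;4;2;10m[48;2;4;2;10m [38;2;4;2;10m[48;2;4;2;10m [38;2;4;2;10m[48;2;4;2;10m [38;2;4;2;10m[48;2;4;2;10m [38;2;4;2;10m[48;2;4;2;10m [38;2;4;2;10m[48;2;4;2;10m [38;2;4;2;10m[48;2;4;2;10m [0m
[38;2;4;2;10m[48;2;23;5;43m▐[38;2;4;2;10m[48;2;4;2;10m [38;2;4;2;10m[48;2;4;2;10m [38;2;4;2;10m[48;2;4;2;10m [38;2;4;2;10m[48;2;4;2;10m [38;2;4;2;10m[48;2;4;2;10m [38;2;4;2;10m[48;2;4;2;10m [38;2;4;2;10m[48;2;4;2;10m [38;2;4;2;10m[48;2;4;2;10m [38;2;4;2;10m[48;2;4;2;10m [0m
[38;2;18;4;34m[48;2;236;184;58m🬊[38;2;5;2;12m[48;2;254;249;49m🬎[38;2;5;2;12m[48;2;254;249;49m🬎[38;2;5;2;12m[48;2;254;249;49m🬎[38;2;5;2;12m[48;2;254;249;49m🬎[38;2;5;2;12m[48;2;254;249;49m🬎[38;2;5;2;12m[48;2;254;249;49m🬎[38;2;5;2;12m[48;2;254;249;49m🬎[38;2;5;2;12m[48;2;254;249;49m🬎[38;2;5;2;12m[48;2;254;249;49m🬎[0m
[38;2;56;13;77m[48;2;10;3;20m🬄[38;2;4;2;10m[48;2;4;2;10m [38;2;4;2;10m[48;2;4;2;10m [38;2;4;2;10m[48;2;4;2;10m [38;2;4;2;10m[48;2;4;2;10m [38;2;4;2;10m[48;2;4;2;10m [38;2;4;2;10m[48;2;4;2;10m [38;2;4;2;10m[48;2;4;2;10m [38;2;4;2;10m[48;2;4;2;10m [38;2;4;2;10m[48;2;4;2;10m [0m
[38;2;254;246;48m[48;2;14;3;27m🬂[38;2;254;246;48m[48;2;5;2;12m🬂[38;2;254;246;48m[48;2;5;2;12m🬂[38;2;254;246;48m[48;2;5;2;12m🬂[38;2;254;246;48m[48;2;5;2;12m🬂[38;2;254;246;48m[48;2;5;2;12m🬂[38;2;254;246;48m[48;2;5;2;12m🬂[38;2;254;246;48m[48;2;5;2;12m🬂[38;2;254;246;48m[48;2;5;2;12m🬂[38;2;254;246;48m[48;2;5;2;12m🬂[0m
</frame>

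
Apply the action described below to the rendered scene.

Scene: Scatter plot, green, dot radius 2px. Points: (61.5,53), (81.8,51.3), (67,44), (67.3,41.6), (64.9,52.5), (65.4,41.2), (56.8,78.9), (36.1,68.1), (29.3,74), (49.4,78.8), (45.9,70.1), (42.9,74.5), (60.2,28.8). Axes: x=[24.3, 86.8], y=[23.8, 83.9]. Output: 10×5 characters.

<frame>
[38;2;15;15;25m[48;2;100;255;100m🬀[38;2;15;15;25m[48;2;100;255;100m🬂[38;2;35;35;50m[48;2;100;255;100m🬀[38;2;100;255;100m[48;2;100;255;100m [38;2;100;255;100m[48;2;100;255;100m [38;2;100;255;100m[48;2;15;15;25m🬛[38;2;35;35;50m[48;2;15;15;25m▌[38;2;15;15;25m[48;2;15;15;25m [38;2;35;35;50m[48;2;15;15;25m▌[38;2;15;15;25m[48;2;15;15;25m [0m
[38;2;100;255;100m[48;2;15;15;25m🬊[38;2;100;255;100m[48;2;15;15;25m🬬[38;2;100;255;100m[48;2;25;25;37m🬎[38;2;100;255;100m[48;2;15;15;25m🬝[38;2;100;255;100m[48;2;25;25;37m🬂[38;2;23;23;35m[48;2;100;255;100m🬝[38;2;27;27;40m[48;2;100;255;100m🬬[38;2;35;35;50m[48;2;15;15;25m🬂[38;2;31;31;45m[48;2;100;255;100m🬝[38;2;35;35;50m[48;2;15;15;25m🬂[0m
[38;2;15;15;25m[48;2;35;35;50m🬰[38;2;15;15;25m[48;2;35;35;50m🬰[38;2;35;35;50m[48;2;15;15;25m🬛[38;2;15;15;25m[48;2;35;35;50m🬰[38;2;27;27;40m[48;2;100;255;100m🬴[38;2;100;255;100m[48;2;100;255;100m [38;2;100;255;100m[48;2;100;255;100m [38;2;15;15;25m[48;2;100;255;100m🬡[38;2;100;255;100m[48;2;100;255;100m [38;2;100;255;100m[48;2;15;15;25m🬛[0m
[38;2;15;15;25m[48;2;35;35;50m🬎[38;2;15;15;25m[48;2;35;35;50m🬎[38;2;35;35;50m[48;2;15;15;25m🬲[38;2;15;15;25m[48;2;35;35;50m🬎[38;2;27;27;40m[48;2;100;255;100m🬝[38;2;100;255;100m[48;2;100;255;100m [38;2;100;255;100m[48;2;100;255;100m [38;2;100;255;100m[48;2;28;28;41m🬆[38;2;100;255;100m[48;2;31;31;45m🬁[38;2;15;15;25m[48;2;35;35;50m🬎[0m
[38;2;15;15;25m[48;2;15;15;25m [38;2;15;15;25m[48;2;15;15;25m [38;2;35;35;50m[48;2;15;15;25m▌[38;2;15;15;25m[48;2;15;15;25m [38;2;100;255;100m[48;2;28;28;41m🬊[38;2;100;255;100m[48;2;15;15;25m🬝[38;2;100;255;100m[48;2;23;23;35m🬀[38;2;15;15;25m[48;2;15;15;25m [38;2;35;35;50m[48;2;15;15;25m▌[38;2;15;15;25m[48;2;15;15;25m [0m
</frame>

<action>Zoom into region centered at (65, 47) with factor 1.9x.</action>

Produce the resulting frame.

<frame>
[38;2;15;15;25m[48;2;15;15;25m [38;2;15;15;25m[48;2;15;15;25m [38;2;35;35;50m[48;2;15;15;25m▌[38;2;15;15;25m[48;2;100;255;100m🬝[38;2;27;27;40m[48;2;100;255;100m🬝[38;2;15;15;25m[48;2;15;15;25m [38;2;35;35;50m[48;2;15;15;25m▌[38;2;15;15;25m[48;2;15;15;25m [38;2;35;35;50m[48;2;15;15;25m▌[38;2;15;15;25m[48;2;15;15;25m [0m
[38;2;35;35;50m[48;2;15;15;25m🬂[38;2;35;35;50m[48;2;15;15;25m🬂[38;2;100;255;100m[48;2;31;31;45m🬇[38;2;100;255;100m[48;2;100;255;100m [38;2;100;255;100m[48;2;100;255;100m [38;2;100;255;100m[48;2;25;25;37m🬛[38;2;35;35;50m[48;2;15;15;25m🬕[38;2;35;35;50m[48;2;15;15;25m🬂[38;2;31;31;45m[48;2;100;255;100m🬝[38;2;35;35;50m[48;2;100;255;100m🬀[0m
[38;2;15;15;25m[48;2;35;35;50m🬰[38;2;15;15;25m[48;2;35;35;50m🬰[38;2;35;35;50m[48;2;15;15;25m🬛[38;2;23;23;35m[48;2;100;255;100m🬺[38;2;35;35;50m[48;2;100;255;100m🬄[38;2;100;255;100m[48;2;15;15;25m🬺[38;2;27;27;40m[48;2;100;255;100m🬬[38;2;15;15;25m[48;2;35;35;50m🬰[38;2;35;35;50m[48;2;15;15;25m🬛[38;2;100;255;100m[48;2;21;21;33m🬊[0m
[38;2;15;15;25m[48;2;35;35;50m🬎[38;2;15;15;25m[48;2;35;35;50m🬎[38;2;35;35;50m[48;2;15;15;25m🬲[38;2;23;23;35m[48;2;100;255;100m🬺[38;2;100;255;100m[48;2;35;35;50m🬬[38;2;100;255;100m[48;2;35;35;50m🬝[38;2;100;255;100m[48;2;27;27;40m🬀[38;2;15;15;25m[48;2;35;35;50m🬎[38;2;35;35;50m[48;2;15;15;25m🬲[38;2;15;15;25m[48;2;35;35;50m🬎[0m
[38;2;15;15;25m[48;2;15;15;25m [38;2;15;15;25m[48;2;15;15;25m [38;2;35;35;50m[48;2;15;15;25m▌[38;2;15;15;25m[48;2;15;15;25m [38;2;35;35;50m[48;2;15;15;25m▌[38;2;15;15;25m[48;2;15;15;25m [38;2;35;35;50m[48;2;15;15;25m▌[38;2;15;15;25m[48;2;15;15;25m [38;2;35;35;50m[48;2;15;15;25m▌[38;2;15;15;25m[48;2;15;15;25m [0m
</frame>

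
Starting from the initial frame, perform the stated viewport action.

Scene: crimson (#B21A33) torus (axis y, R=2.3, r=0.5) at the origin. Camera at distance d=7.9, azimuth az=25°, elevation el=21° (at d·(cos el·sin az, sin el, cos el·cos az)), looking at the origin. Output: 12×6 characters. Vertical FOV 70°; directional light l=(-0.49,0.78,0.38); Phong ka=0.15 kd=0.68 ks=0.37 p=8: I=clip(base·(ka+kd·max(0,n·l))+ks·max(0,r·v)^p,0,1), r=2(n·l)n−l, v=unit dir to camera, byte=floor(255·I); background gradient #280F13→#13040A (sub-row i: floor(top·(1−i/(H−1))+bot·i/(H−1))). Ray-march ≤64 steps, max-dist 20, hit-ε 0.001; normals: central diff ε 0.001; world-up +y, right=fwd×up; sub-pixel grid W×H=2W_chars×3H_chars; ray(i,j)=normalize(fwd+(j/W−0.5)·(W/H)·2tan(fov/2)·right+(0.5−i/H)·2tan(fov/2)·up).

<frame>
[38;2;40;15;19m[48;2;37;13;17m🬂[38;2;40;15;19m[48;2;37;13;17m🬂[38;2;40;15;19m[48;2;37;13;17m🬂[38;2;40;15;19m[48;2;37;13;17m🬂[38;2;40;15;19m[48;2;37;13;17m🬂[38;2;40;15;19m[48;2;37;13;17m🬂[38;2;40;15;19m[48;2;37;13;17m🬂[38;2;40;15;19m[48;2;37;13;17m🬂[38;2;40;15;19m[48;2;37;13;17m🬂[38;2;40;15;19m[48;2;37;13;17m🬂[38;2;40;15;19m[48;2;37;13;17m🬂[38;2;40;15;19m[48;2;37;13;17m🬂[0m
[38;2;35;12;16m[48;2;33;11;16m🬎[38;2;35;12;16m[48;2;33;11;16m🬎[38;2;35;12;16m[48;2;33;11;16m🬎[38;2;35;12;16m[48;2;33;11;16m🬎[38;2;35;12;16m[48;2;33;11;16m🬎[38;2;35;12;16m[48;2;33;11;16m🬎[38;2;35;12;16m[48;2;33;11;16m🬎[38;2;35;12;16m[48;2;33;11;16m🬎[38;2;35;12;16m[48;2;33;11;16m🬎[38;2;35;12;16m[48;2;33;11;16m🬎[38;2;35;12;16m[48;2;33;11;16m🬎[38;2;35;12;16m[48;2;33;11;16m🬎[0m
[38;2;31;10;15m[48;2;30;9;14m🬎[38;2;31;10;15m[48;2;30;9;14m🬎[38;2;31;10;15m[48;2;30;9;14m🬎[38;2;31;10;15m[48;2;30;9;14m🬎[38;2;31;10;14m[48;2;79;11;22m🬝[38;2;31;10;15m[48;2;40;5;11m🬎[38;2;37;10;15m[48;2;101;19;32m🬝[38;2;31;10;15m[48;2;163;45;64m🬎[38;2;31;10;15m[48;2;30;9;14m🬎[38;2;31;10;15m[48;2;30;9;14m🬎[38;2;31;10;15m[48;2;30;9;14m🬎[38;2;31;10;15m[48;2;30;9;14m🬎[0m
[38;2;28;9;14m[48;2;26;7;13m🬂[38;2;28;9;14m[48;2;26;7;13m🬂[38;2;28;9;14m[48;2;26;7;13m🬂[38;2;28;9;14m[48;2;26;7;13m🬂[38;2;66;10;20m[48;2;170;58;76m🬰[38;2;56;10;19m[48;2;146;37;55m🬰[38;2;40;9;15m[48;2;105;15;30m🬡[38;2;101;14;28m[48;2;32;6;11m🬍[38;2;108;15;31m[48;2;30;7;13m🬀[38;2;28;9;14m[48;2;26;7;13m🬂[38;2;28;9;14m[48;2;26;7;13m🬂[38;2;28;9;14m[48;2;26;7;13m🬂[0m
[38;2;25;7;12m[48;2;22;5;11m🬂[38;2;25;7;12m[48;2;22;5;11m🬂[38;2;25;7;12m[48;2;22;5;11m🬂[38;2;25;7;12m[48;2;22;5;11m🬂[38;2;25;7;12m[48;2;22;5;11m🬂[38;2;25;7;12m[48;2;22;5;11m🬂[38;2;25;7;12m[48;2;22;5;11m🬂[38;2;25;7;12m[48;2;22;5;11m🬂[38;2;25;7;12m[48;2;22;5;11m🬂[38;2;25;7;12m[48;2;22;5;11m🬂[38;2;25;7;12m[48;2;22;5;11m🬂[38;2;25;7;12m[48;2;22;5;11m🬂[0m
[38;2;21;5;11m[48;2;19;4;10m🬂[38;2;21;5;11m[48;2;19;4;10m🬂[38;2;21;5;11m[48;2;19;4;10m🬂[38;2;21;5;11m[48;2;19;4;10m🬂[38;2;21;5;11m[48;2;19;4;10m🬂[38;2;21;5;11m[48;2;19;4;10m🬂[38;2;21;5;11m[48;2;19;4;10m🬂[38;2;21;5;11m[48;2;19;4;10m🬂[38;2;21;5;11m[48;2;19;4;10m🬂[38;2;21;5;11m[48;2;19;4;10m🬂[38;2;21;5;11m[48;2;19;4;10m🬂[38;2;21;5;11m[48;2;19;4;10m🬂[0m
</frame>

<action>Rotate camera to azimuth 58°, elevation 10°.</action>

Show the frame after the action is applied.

<frame>
[38;2;40;15;19m[48;2;37;13;17m🬂[38;2;40;15;19m[48;2;37;13;17m🬂[38;2;40;15;19m[48;2;37;13;17m🬂[38;2;40;15;19m[48;2;37;13;17m🬂[38;2;40;15;19m[48;2;37;13;17m🬂[38;2;40;15;19m[48;2;37;13;17m🬂[38;2;40;15;19m[48;2;37;13;17m🬂[38;2;40;15;19m[48;2;37;13;17m🬂[38;2;40;15;19m[48;2;37;13;17m🬂[38;2;40;15;19m[48;2;37;13;17m🬂[38;2;40;15;19m[48;2;37;13;17m🬂[38;2;40;15;19m[48;2;37;13;17m🬂[0m
[38;2;35;12;16m[48;2;33;11;16m🬎[38;2;35;12;16m[48;2;33;11;16m🬎[38;2;35;12;16m[48;2;33;11;16m🬎[38;2;35;12;16m[48;2;33;11;16m🬎[38;2;35;12;16m[48;2;33;11;16m🬎[38;2;35;12;16m[48;2;33;11;16m🬎[38;2;35;12;16m[48;2;33;11;16m🬎[38;2;35;12;16m[48;2;33;11;16m🬎[38;2;35;12;16m[48;2;33;11;16m🬎[38;2;35;12;16m[48;2;33;11;16m🬎[38;2;35;12;16m[48;2;33;11;16m🬎[38;2;35;12;16m[48;2;33;11;16m🬎[0m
[38;2;31;10;15m[48;2;30;9;14m🬎[38;2;31;10;15m[48;2;30;9;14m🬎[38;2;31;10;15m[48;2;30;9;14m🬎[38;2;31;10;15m[48;2;30;9;14m🬎[38;2;31;10;15m[48;2;30;9;14m🬎[38;2;31;10;15m[48;2;90;16;28m🬎[38;2;31;10;15m[48;2;122;37;51m🬎[38;2;129;22;40m[48;2;31;10;14m🬏[38;2;31;10;15m[48;2;30;9;14m🬎[38;2;31;10;15m[48;2;30;9;14m🬎[38;2;31;10;15m[48;2;30;9;14m🬎[38;2;31;10;15m[48;2;30;9;14m🬎[0m
[38;2;28;9;14m[48;2;26;7;13m🬂[38;2;28;9;14m[48;2;26;7;13m🬂[38;2;28;9;14m[48;2;26;7;13m🬂[38;2;28;9;14m[48;2;26;7;13m🬂[38;2;172;77;93m[48;2;31;6;11m🬂[38;2;155;65;80m[48;2;27;4;9m🬂[38;2;105;23;37m[48;2;26;3;7m🬂[38;2;74;10;21m[48;2;26;5;10m🬂[38;2;40;5;11m[48;2;26;6;12m🬀[38;2;28;9;14m[48;2;26;7;13m🬂[38;2;28;9;14m[48;2;26;7;13m🬂[38;2;28;9;14m[48;2;26;7;13m🬂[0m
[38;2;25;7;12m[48;2;22;5;11m🬂[38;2;25;7;12m[48;2;22;5;11m🬂[38;2;25;7;12m[48;2;22;5;11m🬂[38;2;25;7;12m[48;2;22;5;11m🬂[38;2;25;7;12m[48;2;22;5;11m🬂[38;2;25;7;12m[48;2;22;5;11m🬂[38;2;25;7;12m[48;2;22;5;11m🬂[38;2;25;7;12m[48;2;22;5;11m🬂[38;2;25;7;12m[48;2;22;5;11m🬂[38;2;25;7;12m[48;2;22;5;11m🬂[38;2;25;7;12m[48;2;22;5;11m🬂[38;2;25;7;12m[48;2;22;5;11m🬂[0m
[38;2;21;5;11m[48;2;19;4;10m🬂[38;2;21;5;11m[48;2;19;4;10m🬂[38;2;21;5;11m[48;2;19;4;10m🬂[38;2;21;5;11m[48;2;19;4;10m🬂[38;2;21;5;11m[48;2;19;4;10m🬂[38;2;21;5;11m[48;2;19;4;10m🬂[38;2;21;5;11m[48;2;19;4;10m🬂[38;2;21;5;11m[48;2;19;4;10m🬂[38;2;21;5;11m[48;2;19;4;10m🬂[38;2;21;5;11m[48;2;19;4;10m🬂[38;2;21;5;11m[48;2;19;4;10m🬂[38;2;21;5;11m[48;2;19;4;10m🬂[0m
</frame>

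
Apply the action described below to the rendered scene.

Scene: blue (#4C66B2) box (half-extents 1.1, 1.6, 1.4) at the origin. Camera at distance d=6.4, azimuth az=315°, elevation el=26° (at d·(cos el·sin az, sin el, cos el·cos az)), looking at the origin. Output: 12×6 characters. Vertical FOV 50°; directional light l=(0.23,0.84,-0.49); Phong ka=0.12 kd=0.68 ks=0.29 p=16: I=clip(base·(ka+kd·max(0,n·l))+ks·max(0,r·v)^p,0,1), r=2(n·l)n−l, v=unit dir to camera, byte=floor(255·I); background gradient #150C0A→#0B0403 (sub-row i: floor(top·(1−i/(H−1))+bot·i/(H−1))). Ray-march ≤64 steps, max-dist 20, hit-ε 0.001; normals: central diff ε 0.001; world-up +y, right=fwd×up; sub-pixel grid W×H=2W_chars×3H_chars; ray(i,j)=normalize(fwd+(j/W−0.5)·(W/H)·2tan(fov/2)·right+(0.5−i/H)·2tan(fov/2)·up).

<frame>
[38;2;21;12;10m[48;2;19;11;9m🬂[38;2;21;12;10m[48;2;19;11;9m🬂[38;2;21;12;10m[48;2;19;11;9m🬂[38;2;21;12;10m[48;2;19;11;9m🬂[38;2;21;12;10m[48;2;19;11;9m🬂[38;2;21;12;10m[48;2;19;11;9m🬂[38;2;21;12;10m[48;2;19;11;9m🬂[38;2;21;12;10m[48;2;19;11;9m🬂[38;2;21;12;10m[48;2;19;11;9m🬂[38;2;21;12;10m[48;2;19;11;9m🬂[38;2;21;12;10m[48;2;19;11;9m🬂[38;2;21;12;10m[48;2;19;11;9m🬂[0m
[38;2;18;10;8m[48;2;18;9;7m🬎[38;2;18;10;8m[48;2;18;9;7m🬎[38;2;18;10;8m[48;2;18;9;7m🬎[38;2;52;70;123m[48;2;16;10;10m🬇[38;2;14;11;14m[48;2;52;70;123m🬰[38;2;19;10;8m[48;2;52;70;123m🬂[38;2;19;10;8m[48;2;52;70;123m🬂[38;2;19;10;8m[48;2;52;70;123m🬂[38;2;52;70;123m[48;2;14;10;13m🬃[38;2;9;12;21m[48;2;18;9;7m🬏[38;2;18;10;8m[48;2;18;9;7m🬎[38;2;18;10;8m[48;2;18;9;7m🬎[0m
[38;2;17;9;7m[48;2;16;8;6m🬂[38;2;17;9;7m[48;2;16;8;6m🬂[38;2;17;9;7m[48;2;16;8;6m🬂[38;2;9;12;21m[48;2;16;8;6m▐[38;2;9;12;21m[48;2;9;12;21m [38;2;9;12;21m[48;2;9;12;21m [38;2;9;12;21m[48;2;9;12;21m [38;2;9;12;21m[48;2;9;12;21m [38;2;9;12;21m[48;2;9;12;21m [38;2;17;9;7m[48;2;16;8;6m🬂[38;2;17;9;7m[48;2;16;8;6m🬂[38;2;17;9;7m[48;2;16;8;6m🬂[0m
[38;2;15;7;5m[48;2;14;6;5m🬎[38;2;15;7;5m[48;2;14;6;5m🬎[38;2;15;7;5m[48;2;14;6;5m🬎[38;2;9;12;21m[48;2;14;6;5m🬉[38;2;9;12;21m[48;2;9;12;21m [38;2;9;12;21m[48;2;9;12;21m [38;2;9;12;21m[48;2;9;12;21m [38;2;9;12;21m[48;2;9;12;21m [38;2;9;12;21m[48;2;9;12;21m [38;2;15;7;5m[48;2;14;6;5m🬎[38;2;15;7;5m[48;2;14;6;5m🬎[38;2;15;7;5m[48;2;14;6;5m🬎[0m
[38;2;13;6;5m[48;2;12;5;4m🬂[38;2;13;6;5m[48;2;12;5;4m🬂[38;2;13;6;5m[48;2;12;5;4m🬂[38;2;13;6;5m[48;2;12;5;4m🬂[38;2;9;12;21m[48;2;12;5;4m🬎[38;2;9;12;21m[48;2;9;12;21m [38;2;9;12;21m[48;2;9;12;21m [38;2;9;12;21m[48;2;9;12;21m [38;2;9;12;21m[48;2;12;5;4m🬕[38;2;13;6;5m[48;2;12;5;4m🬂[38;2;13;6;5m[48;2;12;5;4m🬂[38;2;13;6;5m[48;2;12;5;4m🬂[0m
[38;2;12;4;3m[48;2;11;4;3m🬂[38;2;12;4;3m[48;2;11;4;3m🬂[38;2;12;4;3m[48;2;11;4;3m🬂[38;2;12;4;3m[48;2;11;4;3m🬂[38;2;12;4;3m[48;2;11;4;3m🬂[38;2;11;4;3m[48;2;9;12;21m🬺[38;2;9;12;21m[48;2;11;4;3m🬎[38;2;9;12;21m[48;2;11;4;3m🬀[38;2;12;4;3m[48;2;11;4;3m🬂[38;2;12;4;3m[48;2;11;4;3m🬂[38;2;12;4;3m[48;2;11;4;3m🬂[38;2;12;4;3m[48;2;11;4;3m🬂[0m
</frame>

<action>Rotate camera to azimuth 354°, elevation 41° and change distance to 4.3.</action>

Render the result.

<frame>
[38;2;21;12;10m[48;2;19;11;9m🬂[38;2;21;12;10m[48;2;19;11;9m🬂[38;2;21;12;10m[48;2;19;11;9m🬂[38;2;21;12;10m[48;2;52;70;123m🬀[38;2;52;70;123m[48;2;53;71;123m🬝[38;2;52;70;123m[48;2;53;71;123m🬆[38;2;52;70;123m[48;2;53;71;124m🬎[38;2;53;71;123m[48;2;54;72;124m🬎[38;2;21;12;10m[48;2;53;71;124m🬁[38;2;54;72;125m[48;2;20;11;9m🬏[38;2;21;12;10m[48;2;19;11;9m🬂[38;2;21;12;10m[48;2;19;11;9m🬂[0m
[38;2;18;10;8m[48;2;18;9;7m🬎[38;2;18;10;8m[48;2;18;9;7m🬎[38;2;18;9;7m[48;2;52;70;123m▌[38;2;52;70;123m[48;2;53;71;124m🬆[38;2;53;71;123m[48;2;54;72;125m🬎[38;2;54;72;124m[48;2;56;74;127m🬎[38;2;55;73;125m[48;2;58;76;128m🬆[38;2;56;74;127m[48;2;60;78;131m🬎[38;2;56;74;127m[48;2;61;79;131m🬎[38;2;56;74;126m[48;2;60;78;130m🬎[38;2;18;10;8m[48;2;57;75;128m🬊[38;2;18;10;8m[48;2;18;9;7m🬎[0m
[38;2;17;9;7m[48;2;16;8;6m🬂[38;2;17;9;7m[48;2;16;8;6m🬂[38;2;53;71;123m[48;2;9;12;21m🬂[38;2;54;72;124m[48;2;9;12;21m🬂[38;2;56;74;126m[48;2;9;12;21m🬂[38;2;59;77;129m[48;2;9;12;21m🬂[38;2;62;80;133m[48;2;9;12;21m🬂[38;2;64;82;135m[48;2;9;12;21m🬂[38;2;65;83;135m[48;2;9;12;21m🬂[38;2;63;81;134m[48;2;9;12;21m🬂[38;2;62;80;132m[48;2;9;12;21m🬀[38;2;9;12;21m[48;2;16;8;6m🬄[0m
[38;2;15;7;5m[48;2;14;6;5m🬎[38;2;15;7;5m[48;2;14;6;5m🬎[38;2;9;12;21m[48;2;14;6;5m▐[38;2;9;12;21m[48;2;9;12;21m [38;2;9;12;21m[48;2;9;12;21m [38;2;9;12;21m[48;2;9;12;21m [38;2;9;12;21m[48;2;9;12;21m [38;2;9;12;21m[48;2;9;12;21m [38;2;9;12;21m[48;2;9;12;21m [38;2;9;12;21m[48;2;9;12;21m [38;2;9;12;21m[48;2;14;6;5m🬕[38;2;15;7;5m[48;2;14;6;5m🬎[0m
[38;2;13;6;5m[48;2;12;5;4m🬂[38;2;13;6;5m[48;2;12;5;4m🬂[38;2;13;6;5m[48;2;12;5;4m🬂[38;2;9;12;21m[48;2;9;12;21m [38;2;9;12;21m[48;2;9;12;21m [38;2;9;12;21m[48;2;9;12;21m [38;2;9;12;21m[48;2;9;12;21m [38;2;9;12;21m[48;2;9;12;21m [38;2;9;12;21m[48;2;9;12;21m [38;2;9;12;21m[48;2;9;12;21m [38;2;13;6;5m[48;2;12;5;4m🬂[38;2;13;6;5m[48;2;12;5;4m🬂[0m
[38;2;12;4;3m[48;2;11;4;3m🬂[38;2;12;4;3m[48;2;11;4;3m🬂[38;2;12;4;3m[48;2;11;4;3m🬂[38;2;11;4;3m[48;2;9;12;21m▌[38;2;9;12;21m[48;2;9;12;21m [38;2;9;12;21m[48;2;9;12;21m [38;2;9;12;21m[48;2;9;12;21m [38;2;9;12;21m[48;2;9;12;21m [38;2;9;12;21m[48;2;9;12;21m [38;2;9;12;21m[48;2;11;4;3m🬄[38;2;12;4;3m[48;2;11;4;3m🬂[38;2;12;4;3m[48;2;11;4;3m🬂[0m
</frame>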